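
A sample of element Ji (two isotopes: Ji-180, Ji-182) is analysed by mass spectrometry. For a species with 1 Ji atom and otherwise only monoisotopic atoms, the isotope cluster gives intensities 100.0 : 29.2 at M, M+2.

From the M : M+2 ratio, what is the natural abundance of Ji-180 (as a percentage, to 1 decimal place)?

If p is the fraction of Ji that is Ji-180, then I(M+2)/I(M) = [C(1,1)·p^0·(1−p)] / p^1 = 1·(1−p)/p = 29.2/100.0 = 0.2920
(1−p)/p = 0.2920/1 = 0.2920  ⇒  p = 1/(1 + 0.2920) = 0.7740
Ji-180: 77.4%, Ji-182: 22.6%.

77.4%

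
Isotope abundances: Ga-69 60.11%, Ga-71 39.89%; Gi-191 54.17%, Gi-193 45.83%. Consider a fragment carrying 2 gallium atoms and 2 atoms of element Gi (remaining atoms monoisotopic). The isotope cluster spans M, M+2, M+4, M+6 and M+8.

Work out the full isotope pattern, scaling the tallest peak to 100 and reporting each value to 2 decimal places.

29.39 : 88.75 : 100.00 : 49.83 : 9.27

Gallium pattern (n=2): 0.36132121 : 0.47955758 : 0.15912121
Element Gi pattern (n=2): 0.29343889 : 0.49652222 : 0.21003889
Convolve the two distributions (both contribute in 2-u steps):
  M: 0.36132121×0.29343889 = 0.106026
  M+2: 0.36132121×0.49652222 + 0.47955758×0.29343889 = 0.320125
  M+4: 0.36132121×0.21003889 + 0.47955758×0.49652222 + 0.15912121×0.29343889 = 0.360695
  M+6: 0.47955758×0.21003889 + 0.15912121×0.49652222 = 0.179733
  M+8: 0.15912121×0.21003889 = 0.033422
Scale to base peak (0.360695) = 100: 29.39 : 88.75 : 100.00 : 49.83 : 9.27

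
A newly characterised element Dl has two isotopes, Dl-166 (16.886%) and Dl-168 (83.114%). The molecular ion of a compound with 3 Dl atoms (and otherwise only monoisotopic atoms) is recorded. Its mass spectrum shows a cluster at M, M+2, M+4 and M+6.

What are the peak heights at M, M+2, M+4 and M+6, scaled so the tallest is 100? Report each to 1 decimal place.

Each Dl atom is independently Dl-166 (p = 0.16886) or Dl-168 (q = 0.83114); the cluster is the binomial expansion (p + q)^3.
P(M) = 0.16886^3 = 0.004815
P(M+2) = 3 × 0.16886^2 × 0.83114^1 = 0.071097
P(M+4) = 3 × 0.16886^1 × 0.83114^2 = 0.349942
P(M+6) = 0.83114^3 = 0.574146
The M+6 peak is largest (0.574146); scaling to 100 gives 0.8 : 12.4 : 61.0 : 100.0.

0.8 : 12.4 : 61.0 : 100.0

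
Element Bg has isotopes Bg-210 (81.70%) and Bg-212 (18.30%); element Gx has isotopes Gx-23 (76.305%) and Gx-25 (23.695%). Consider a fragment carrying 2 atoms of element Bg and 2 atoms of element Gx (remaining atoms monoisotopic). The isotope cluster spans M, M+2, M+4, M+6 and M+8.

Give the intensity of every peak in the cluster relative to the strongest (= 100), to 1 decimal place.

93.5 : 100.0 : 39.7 : 7.0 : 0.5

Element Bg pattern (n=2): 0.667489 : 0.299022 : 0.033489
Element Gx pattern (n=2): 0.5822453 : 0.36160939 : 0.0561453
Convolve the two distributions (both contribute in 2-u steps):
  M: 0.667489×0.5822453 = 0.388642
  M+2: 0.667489×0.36160939 + 0.299022×0.5822453 = 0.415474
  M+4: 0.667489×0.0561453 + 0.299022×0.36160939 + 0.033489×0.5822453 = 0.165104
  M+6: 0.299022×0.0561453 + 0.033489×0.36160939 = 0.028899
  M+8: 0.033489×0.0561453 = 0.001880
Scale to base peak (0.415474) = 100: 93.5 : 100.0 : 39.7 : 7.0 : 0.5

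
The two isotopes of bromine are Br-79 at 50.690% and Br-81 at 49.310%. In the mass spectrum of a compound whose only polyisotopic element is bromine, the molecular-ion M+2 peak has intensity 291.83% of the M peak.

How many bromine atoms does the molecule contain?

With n Br atoms, P(M+2)/P(M) = C(n,1)·p^(n−1)q / p^n = n·q/p = n · 0.49310/0.50690.
n = 2.9183 × 0.50690/0.49310 = 3.00 ≈ 3

3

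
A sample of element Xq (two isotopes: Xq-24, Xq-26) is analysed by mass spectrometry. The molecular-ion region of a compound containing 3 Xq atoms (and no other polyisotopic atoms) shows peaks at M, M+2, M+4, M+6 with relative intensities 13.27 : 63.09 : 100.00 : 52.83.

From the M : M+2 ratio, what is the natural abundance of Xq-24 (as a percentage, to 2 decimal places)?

Write p for the Xq-24 fraction. I(M+2)/I(M) = [C(3,1)·p^2·(1−p)] / p^3 = 3·(1−p)/p = 63.09/13.27 = 4.7543
(1−p)/p = 4.7543/3 = 1.5848  ⇒  p = 1/(1 + 1.5848) = 0.3869
Xq-24: 38.69%, Xq-26: 61.31%.

38.69%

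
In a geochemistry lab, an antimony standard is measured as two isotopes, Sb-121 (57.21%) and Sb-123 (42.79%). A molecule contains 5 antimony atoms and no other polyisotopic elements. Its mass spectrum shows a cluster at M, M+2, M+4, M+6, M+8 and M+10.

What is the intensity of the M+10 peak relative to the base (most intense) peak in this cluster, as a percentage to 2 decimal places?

Binomial terms of (0.5721 + 0.4279)^5: M 0.0613, M+2 0.2292, M+4 0.3428, M+6 0.2564, M+8 0.0959, M+10 0.0143 → M+4 is the base peak.
P(M+4) = C(5,2) × 0.5721^3 × 0.4279^2 = 10 × 0.18724742 × 0.18309841 = 0.342847 (base)
P(M+10) = C(5,5) × 0.5721^0 × 0.4279^5 = 1 × 1.0000 × 0.01434536 = 0.014345
Relative intensity = 0.014345 / 0.342847 × 100 = 4.18

4.18%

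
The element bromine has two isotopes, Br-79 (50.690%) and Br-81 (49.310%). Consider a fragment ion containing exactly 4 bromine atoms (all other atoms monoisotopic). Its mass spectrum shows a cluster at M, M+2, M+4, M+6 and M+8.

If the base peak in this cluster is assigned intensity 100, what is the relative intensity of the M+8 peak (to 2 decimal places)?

Binomial terms of (0.50690 + 0.49310)^4: M 0.0660, M+2 0.2569, M+4 0.3749, M+6 0.2431, M+8 0.0591 → M+4 is the base peak.
P(M+4) = C(4,2) × 0.50690^2 × 0.49310^2 = 6 × 0.25694761 × 0.24314761 = 0.374857 (base)
P(M+8) = C(4,4) × 0.50690^0 × 0.49310^4 = 1 × 1.0000 × 0.05912076 = 0.059121
Relative intensity = 0.059121 / 0.374857 × 100 = 15.77

15.77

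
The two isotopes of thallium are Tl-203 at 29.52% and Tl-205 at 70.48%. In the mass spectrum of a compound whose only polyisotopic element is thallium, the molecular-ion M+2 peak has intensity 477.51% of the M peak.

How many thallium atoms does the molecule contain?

With n Tl atoms, P(M+2)/P(M) = C(n,1)·p^(n−1)q / p^n = n·q/p = n · 0.7048/0.2952.
n = 4.7751 × 0.2952/0.7048 = 2.00 ≈ 2

2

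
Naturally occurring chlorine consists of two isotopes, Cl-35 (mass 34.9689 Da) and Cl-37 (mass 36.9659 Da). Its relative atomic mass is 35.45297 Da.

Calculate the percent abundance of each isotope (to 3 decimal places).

Let x be the fractional abundance of Cl-35; then Cl-37 has abundance 1 − x.
34.9689·x + 36.9659·(1 − x) = 35.45297
(34.9689 − 36.9659)·x = 35.45297 − 36.9659
x = -1.51293 / -1.9970 = 0.75760 → 75.760% Cl-35, 24.240% Cl-37.

Cl-35: 75.760%, Cl-37: 24.240%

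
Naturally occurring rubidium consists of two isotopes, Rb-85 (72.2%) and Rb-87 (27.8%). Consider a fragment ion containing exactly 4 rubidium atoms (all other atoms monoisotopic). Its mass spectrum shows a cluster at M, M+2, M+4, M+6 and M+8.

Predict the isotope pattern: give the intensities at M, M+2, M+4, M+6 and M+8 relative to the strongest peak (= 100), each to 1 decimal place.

Each Rb atom is independently Rb-85 (p = 0.722) or Rb-87 (q = 0.278); the cluster is the binomial expansion (p + q)^4.
P(M) = 0.722^4 = 0.271737
P(M+2) = 4 × 0.722^3 × 0.278^1 = 0.418520
P(M+4) = 6 × 0.722^2 × 0.278^2 = 0.241721
P(M+6) = 4 × 0.722^1 × 0.278^3 = 0.062049
P(M+8) = 0.278^4 = 0.005973
The M+2 peak is largest (0.418520); scaling to 100 gives 64.9 : 100.0 : 57.8 : 14.8 : 1.4.

64.9 : 100.0 : 57.8 : 14.8 : 1.4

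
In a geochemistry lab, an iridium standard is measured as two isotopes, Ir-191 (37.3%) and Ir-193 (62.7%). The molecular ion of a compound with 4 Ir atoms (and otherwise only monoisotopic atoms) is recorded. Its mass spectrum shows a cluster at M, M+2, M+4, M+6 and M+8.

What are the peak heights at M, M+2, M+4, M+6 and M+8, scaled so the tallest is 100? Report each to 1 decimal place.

5.3 : 35.4 : 89.2 : 100.0 : 42.0

Expanding (0.373 + 0.627)^4:
P(M) = 0.373^4 = 0.019357
P(M+2) = 4 × 0.373^3 × 0.627^1 = 0.130153
P(M+4) = 6 × 0.373^2 × 0.627^2 = 0.328174
P(M+6) = 4 × 0.373^1 × 0.627^3 = 0.367766
P(M+8) = 0.627^4 = 0.154550
The M+6 peak is largest (0.367766); scaling to 100 gives 5.3 : 35.4 : 89.2 : 100.0 : 42.0.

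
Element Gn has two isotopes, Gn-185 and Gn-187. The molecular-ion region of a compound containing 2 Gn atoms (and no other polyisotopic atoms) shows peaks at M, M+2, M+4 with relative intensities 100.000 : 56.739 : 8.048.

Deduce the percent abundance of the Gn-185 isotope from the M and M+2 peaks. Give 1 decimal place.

77.9%

Let p = fractional abundance of Gn-185. I(M+2)/I(M) = [C(2,1)·p^1·(1−p)] / p^2 = 2·(1−p)/p = 56.739/100.000 = 0.5674
(1−p)/p = 0.5674/2 = 0.2837  ⇒  p = 1/(1 + 0.2837) = 0.7790
Gn-185: 77.9%, Gn-187: 22.1%.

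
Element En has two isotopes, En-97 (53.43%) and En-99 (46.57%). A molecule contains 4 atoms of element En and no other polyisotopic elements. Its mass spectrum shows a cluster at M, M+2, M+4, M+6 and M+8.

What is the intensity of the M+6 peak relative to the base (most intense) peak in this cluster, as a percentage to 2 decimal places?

58.11%

Term probabilities: M 0.0815, M+2 0.2841, M+4 0.3715, M+6 0.2159, M+8 0.0470. Base peak = M+4.
P(M+4) = C(4,2) × 0.5343^2 × 0.4657^2 = 6 × 0.28547649 × 0.21687649 = 0.371479 (base)
P(M+6) = C(4,3) × 0.5343^1 × 0.4657^3 = 4 × 0.5343 × 0.10099938 = 0.215856
Relative intensity = 0.215856 / 0.371479 × 100 = 58.11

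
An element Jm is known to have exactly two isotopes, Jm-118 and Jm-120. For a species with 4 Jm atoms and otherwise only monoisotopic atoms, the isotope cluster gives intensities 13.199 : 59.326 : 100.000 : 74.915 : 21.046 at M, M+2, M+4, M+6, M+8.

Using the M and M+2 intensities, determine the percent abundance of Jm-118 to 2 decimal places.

Write p for the Jm-118 fraction. I(M+2)/I(M) = [C(4,1)·p^3·(1−p)] / p^4 = 4·(1−p)/p = 59.326/13.199 = 4.4947
(1−p)/p = 4.4947/4 = 1.1237  ⇒  p = 1/(1 + 1.1237) = 0.4709
Jm-118: 47.09%, Jm-120: 52.91%.

47.09%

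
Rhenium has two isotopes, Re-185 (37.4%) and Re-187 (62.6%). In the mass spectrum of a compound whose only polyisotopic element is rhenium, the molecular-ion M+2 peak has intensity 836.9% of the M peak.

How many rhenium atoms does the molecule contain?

The M+2/M ratio from n Re atoms is n · q/p = n · 0.626/0.374.
n = 8.369 × 0.374/0.626 = 5.00 ≈ 5

5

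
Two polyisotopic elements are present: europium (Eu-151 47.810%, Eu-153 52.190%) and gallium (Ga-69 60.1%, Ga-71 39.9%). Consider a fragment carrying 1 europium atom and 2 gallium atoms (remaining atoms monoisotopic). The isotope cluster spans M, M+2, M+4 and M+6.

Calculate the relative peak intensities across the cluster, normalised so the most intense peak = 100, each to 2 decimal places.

Europium pattern (n=1): 0.4781 : 0.5219
Gallium pattern (n=2): 0.361201 : 0.479598 : 0.159201
Convolve the two distributions (both contribute in 2-u steps):
  M: 0.4781×0.361201 = 0.172690
  M+2: 0.4781×0.479598 + 0.5219×0.361201 = 0.417807
  M+4: 0.4781×0.159201 + 0.5219×0.479598 = 0.326416
  M+6: 0.5219×0.159201 = 0.083087
Scale to base peak (0.417807) = 100: 41.33 : 100.00 : 78.13 : 19.89

41.33 : 100.00 : 78.13 : 19.89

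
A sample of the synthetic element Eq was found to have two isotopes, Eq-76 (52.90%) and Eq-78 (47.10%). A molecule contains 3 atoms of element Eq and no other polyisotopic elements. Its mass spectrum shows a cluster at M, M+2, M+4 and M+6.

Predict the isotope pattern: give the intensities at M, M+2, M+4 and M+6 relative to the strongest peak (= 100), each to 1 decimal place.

Each Eq atom is independently Eq-76 (p = 0.5290) or Eq-78 (q = 0.4710); the cluster is the binomial expansion (p + q)^3.
P(M) = 0.5290^3 = 0.148036
P(M+2) = 3 × 0.5290^2 × 0.4710^1 = 0.395415
P(M+4) = 3 × 0.5290^1 × 0.4710^2 = 0.352062
P(M+6) = 0.4710^3 = 0.104487
The M+2 peak is largest (0.395415); scaling to 100 gives 37.4 : 100.0 : 89.0 : 26.4.

37.4 : 100.0 : 89.0 : 26.4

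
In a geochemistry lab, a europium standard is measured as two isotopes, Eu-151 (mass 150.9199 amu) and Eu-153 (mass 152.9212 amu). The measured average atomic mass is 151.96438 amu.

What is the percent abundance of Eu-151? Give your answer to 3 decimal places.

With x = fraction of Eu-151 (so Eu-153 is 1 − x):
150.9199·x + 152.9212·(1 − x) = 151.96438
(150.9199 − 152.9212)·x = 151.96438 − 152.9212
x = -0.95682 / -2.0013 = 0.47810 → 47.810% Eu-151, 52.190% Eu-153.

47.810%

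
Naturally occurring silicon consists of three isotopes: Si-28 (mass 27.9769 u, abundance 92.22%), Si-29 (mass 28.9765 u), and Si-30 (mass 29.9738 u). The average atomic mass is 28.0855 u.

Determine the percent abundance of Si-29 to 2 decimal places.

The remaining 7.78% is split between Si-29 (fraction x) and Si-30 (fraction 0.0778 − x).
Substituting: 28.9765x + 29.9738(0.0778 − x) = 2.28520282
(28.9765 − 29.9738)x = -0.04675882  ⇒  x = 0.04689, y = 0.03091
Si-29: 4.69%, Si-30: 3.09%.

4.69%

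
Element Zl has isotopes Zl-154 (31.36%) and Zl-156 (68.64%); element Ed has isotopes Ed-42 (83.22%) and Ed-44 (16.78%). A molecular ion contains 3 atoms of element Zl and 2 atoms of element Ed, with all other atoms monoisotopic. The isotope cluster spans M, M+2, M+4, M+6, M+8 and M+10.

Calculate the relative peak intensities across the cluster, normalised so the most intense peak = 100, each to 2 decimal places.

5.86 : 40.85 : 100.00 : 97.00 : 28.21 : 2.50

Element Zl pattern (n=3): 0.03084098 : 0.20251194 : 0.44325318 : 0.3233939
Element Ed pattern (n=2): 0.69255684 : 0.27928632 : 0.02815684
Convolve the two distributions (both contribute in 2-u steps):
  M: 0.03084098×0.69255684 = 0.021359
  M+2: 0.03084098×0.27928632 + 0.20251194×0.69255684 = 0.148864
  M+4: 0.03084098×0.02815684 + 0.20251194×0.27928632 + 0.44325318×0.69255684 = 0.364405
  M+6: 0.20251194×0.02815684 + 0.44325318×0.27928632 + 0.3233939×0.69255684 = 0.353465
  M+8: 0.44325318×0.02815684 + 0.3233939×0.27928632 = 0.102800
  M+10: 0.3233939×0.02815684 = 0.009106
Scale to base peak (0.364405) = 100: 5.86 : 40.85 : 100.00 : 97.00 : 28.21 : 2.50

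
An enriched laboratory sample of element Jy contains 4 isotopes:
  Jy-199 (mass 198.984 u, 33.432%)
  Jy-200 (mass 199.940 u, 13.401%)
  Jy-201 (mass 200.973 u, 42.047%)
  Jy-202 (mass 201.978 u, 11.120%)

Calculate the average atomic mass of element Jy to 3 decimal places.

Ar = Σ fᵢ·mᵢ = 0.33432 × 198.984 + 0.13401 × 199.940 + 0.42047 × 200.973 + 0.11120 × 201.978
= 66.5243 + 26.7940 + 84.5031 + 22.4600 = 200.2814 u

200.281 u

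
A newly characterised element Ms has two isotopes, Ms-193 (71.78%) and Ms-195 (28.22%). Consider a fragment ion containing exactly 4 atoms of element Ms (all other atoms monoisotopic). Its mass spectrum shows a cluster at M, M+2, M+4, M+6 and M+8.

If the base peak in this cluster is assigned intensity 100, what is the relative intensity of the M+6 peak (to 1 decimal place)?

15.5

(0.7178 + 0.2822)^4 gives M 0.2655, M+2 0.4175, M+4 0.2462, M+6 0.0645, M+8 0.0063; the largest is M+2.
P(M+2) = C(4,1) × 0.7178^3 × 0.2822^1 = 4 × 0.369837 × 0.2822 = 0.417472 (base)
P(M+6) = C(4,3) × 0.7178^1 × 0.2822^3 = 4 × 0.7178 × 0.02247352 = 0.064526
Relative intensity = 0.064526 / 0.417472 × 100 = 15.5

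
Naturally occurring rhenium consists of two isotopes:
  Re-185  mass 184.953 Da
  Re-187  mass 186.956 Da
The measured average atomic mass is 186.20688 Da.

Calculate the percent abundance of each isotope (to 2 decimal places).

Re-185: 37.40%, Re-187: 62.60%

Let x be the fractional abundance of Re-185; then Re-187 has abundance 1 − x.
184.953·x + 186.956·(1 − x) = 186.20688
(184.953 − 186.956)·x = 186.20688 − 186.956
x = -0.74912 / -2.003 = 0.37400 → 37.40% Re-185, 62.60% Re-187.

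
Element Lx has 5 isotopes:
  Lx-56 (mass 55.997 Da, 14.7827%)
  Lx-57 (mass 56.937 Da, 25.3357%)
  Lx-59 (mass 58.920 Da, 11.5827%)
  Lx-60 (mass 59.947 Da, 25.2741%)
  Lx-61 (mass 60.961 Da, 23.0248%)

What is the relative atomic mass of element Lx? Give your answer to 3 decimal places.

58.715 Da

Average mass = Σ (abundance × isotope mass) = 0.147827 × 55.997 + 0.253357 × 56.937 + 0.115827 × 58.920 + 0.252741 × 59.947 + 0.230248 × 60.961
= 8.2779 + 14.4254 + 6.8245 + 15.1511 + 14.0361 = 58.7150 Da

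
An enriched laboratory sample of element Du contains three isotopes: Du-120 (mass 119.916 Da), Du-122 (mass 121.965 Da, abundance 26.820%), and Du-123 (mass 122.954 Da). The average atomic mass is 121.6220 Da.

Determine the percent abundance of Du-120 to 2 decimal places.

The remaining 73.180% is split between Du-120 (fraction x) and Du-123 (fraction 0.73180 − x).
Substituting: 119.916x + 122.954(0.73180 − x) = 88.910987
(119.916 − 122.954)x = -1.0667502  ⇒  x = 0.35114, y = 0.38066
Du-120: 35.11%, Du-123: 38.07%.

35.11%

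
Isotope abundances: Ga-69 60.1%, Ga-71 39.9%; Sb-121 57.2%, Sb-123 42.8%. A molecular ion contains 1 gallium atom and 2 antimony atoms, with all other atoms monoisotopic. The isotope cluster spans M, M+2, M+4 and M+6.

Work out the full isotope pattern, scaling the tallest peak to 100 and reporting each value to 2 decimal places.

46.29 : 100.00 : 71.90 : 17.21

Gallium pattern (n=1): 0.6010 : 0.3990
Antimony pattern (n=2): 0.327184 : 0.489632 : 0.183184
Convolve the two distributions (both contribute in 2-u steps):
  M: 0.6010×0.327184 = 0.196638
  M+2: 0.6010×0.489632 + 0.3990×0.327184 = 0.424815
  M+4: 0.6010×0.183184 + 0.3990×0.489632 = 0.305457
  M+6: 0.3990×0.183184 = 0.073090
Scale to base peak (0.424815) = 100: 46.29 : 100.00 : 71.90 : 17.21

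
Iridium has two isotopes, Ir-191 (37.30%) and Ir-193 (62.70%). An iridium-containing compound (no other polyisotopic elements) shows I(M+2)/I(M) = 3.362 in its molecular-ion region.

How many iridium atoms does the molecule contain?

The M+2/M ratio from n Ir atoms is n · q/p = n · 0.6270/0.3730.
n = 3.362 × 0.3730/0.6270 = 2.00 ≈ 2

2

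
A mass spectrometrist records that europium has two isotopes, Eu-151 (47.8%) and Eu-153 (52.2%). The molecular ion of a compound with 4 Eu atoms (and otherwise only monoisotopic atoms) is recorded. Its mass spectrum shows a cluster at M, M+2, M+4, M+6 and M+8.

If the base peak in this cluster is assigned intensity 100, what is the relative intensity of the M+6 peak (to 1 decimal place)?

72.8

Term probabilities: M 0.0522, M+2 0.2280, M+4 0.3735, M+6 0.2720, M+8 0.0742. Base peak = M+4.
P(M+4) = C(4,2) × 0.478^2 × 0.522^2 = 6 × 0.228484 × 0.272484 = 0.373549 (base)
P(M+6) = C(4,3) × 0.478^1 × 0.522^3 = 4 × 0.4780 × 0.14223665 = 0.271956
Relative intensity = 0.271956 / 0.373549 × 100 = 72.8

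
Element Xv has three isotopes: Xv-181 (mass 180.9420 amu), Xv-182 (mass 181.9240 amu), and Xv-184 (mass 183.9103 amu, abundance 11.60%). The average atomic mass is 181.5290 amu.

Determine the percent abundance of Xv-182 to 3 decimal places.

Let x and y be the fractions of Xv-181 and Xv-182. Then x + y = 1 − 0.1160 = 0.8840 and 180.9420x + 181.9240y = 181.5290 − 0.1160×183.9103 = 160.1954052.
Substituting: 180.9420x + 181.9240(0.8840 − x) = 160.1954052
(180.9420 − 181.9240)x = -0.6254108  ⇒  x = 0.63687, y = 0.24713
Xv-181: 63.687%, Xv-182: 24.713%.

24.713%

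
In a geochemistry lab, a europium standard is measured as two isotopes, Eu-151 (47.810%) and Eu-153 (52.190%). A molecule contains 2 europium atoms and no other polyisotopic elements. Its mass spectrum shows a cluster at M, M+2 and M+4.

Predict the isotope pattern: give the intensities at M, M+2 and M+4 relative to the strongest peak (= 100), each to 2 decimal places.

45.80 : 100.00 : 54.58

The 2 Eu atoms are independent, so intensities follow the terms of (0.47810 + 0.52190)^2.
P(M) = 0.47810^2 = 0.228580
P(M+2) = 2 × 0.47810^1 × 0.52190^1 = 0.499041
P(M+4) = 0.52190^2 = 0.272380
The M+2 peak is largest (0.499041); scaling to 100 gives 45.80 : 100.00 : 54.58.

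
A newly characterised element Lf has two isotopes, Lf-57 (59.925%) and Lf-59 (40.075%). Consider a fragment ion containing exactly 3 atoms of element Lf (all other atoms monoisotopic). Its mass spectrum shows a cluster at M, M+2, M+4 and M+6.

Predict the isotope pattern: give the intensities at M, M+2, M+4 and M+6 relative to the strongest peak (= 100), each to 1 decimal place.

49.8 : 100.0 : 66.9 : 14.9

Expanding (0.59925 + 0.40075)^3:
P(M) = 0.59925^3 = 0.215191
P(M+2) = 3 × 0.59925^2 × 0.40075^1 = 0.431729
P(M+4) = 3 × 0.59925^1 × 0.40075^2 = 0.288720
P(M+6) = 0.40075^3 = 0.064361
The M+2 peak is largest (0.431729); scaling to 100 gives 49.8 : 100.0 : 66.9 : 14.9.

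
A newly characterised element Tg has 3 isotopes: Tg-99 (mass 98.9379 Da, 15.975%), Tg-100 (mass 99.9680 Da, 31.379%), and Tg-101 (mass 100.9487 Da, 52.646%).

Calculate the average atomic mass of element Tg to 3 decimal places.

100.320 Da

Ar = Σ fᵢ·mᵢ = 0.15975 × 98.9379 + 0.31379 × 99.9680 + 0.52646 × 100.9487
= 15.80533 + 31.36896 + 53.14545 = 100.31974 Da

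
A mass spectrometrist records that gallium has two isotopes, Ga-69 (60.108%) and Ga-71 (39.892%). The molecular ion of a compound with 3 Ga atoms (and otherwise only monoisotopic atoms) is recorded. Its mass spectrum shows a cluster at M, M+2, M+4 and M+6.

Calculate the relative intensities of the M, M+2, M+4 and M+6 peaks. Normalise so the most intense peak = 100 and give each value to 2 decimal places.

Each Ga atom is independently Ga-69 (p = 0.60108) or Ga-71 (q = 0.39892); the cluster is the binomial expansion (p + q)^3.
P(M) = 0.60108^3 = 0.217169
P(M+2) = 3 × 0.60108^2 × 0.39892^1 = 0.432386
P(M+4) = 3 × 0.60108^1 × 0.39892^2 = 0.286963
P(M+6) = 0.39892^3 = 0.063483
The M+2 peak is largest (0.432386); scaling to 100 gives 50.23 : 100.00 : 66.37 : 14.68.

50.23 : 100.00 : 66.37 : 14.68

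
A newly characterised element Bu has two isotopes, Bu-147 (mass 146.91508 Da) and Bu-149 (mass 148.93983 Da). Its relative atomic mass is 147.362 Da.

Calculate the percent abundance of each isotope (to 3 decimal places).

Bu-147: 77.927%, Bu-149: 22.073%

Writing the weighted mean with unknown fraction x of Bu-147:
146.91508·x + 148.93983·(1 − x) = 147.362
(146.91508 − 148.93983)·x = 147.362 − 148.93983
x = -1.57783 / -2.02475 = 0.77927 → 77.927% Bu-147, 22.073% Bu-149.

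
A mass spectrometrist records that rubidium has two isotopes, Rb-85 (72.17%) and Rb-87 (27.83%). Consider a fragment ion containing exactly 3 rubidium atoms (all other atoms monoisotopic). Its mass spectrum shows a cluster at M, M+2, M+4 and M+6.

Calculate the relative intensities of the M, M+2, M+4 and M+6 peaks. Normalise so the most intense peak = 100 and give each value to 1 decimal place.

86.4 : 100.0 : 38.6 : 5.0

Each Rb atom is independently Rb-85 (p = 0.7217) or Rb-87 (q = 0.2783); the cluster is the binomial expansion (p + q)^3.
P(M) = 0.7217^3 = 0.375898
P(M+2) = 3 × 0.7217^2 × 0.2783^1 = 0.434858
P(M+4) = 3 × 0.7217^1 × 0.2783^2 = 0.167689
P(M+6) = 0.2783^3 = 0.021555
The M+2 peak is largest (0.434858); scaling to 100 gives 86.4 : 100.0 : 38.6 : 5.0.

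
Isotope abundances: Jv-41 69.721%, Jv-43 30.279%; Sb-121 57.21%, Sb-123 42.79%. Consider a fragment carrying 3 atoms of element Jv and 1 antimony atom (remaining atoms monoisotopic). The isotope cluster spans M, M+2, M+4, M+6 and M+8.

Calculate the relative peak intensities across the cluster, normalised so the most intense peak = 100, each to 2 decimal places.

Element Jv pattern (n=3): 0.33891502 : 0.44156028 : 0.19176437 : 0.02776033
Antimony pattern (n=1): 0.5721 : 0.4279
Convolve the two distributions (both contribute in 2-u steps):
  M: 0.33891502×0.5721 = 0.193893
  M+2: 0.33891502×0.4279 + 0.44156028×0.5721 = 0.397638
  M+4: 0.44156028×0.4279 + 0.19176437×0.5721 = 0.298652
  M+6: 0.19176437×0.4279 + 0.02776033×0.5721 = 0.097938
  M+8: 0.02776033×0.4279 = 0.011879
Scale to base peak (0.397638) = 100: 48.76 : 100.00 : 75.11 : 24.63 : 2.99

48.76 : 100.00 : 75.11 : 24.63 : 2.99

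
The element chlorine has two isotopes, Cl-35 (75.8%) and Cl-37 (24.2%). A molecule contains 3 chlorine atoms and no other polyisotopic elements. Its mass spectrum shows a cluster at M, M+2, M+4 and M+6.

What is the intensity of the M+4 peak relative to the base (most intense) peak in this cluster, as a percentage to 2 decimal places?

Binomial terms of (0.758 + 0.242)^3: M 0.4355, M+2 0.4171, M+4 0.1332, M+6 0.0142 → M is the base peak.
P(M) = C(3,0) × 0.758^3 × 0.242^0 = 1 × 0.43551951 × 1.0000 = 0.435520 (base)
P(M+4) = C(3,2) × 0.758^1 × 0.242^2 = 3 × 0.7580 × 0.058564 = 0.133175
Relative intensity = 0.133175 / 0.435520 × 100 = 30.58

30.58%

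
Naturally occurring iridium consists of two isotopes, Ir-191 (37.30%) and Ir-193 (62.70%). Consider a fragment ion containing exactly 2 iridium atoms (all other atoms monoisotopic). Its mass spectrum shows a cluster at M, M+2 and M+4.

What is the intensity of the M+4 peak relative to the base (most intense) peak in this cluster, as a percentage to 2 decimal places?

Binomial terms of (0.3730 + 0.6270)^2: M 0.1391, M+2 0.4677, M+4 0.3931 → M+2 is the base peak.
P(M+2) = C(2,1) × 0.3730^1 × 0.6270^1 = 2 × 0.3730 × 0.6270 = 0.467742 (base)
P(M+4) = C(2,2) × 0.3730^0 × 0.6270^2 = 1 × 1.0000 × 0.393129 = 0.393129
Relative intensity = 0.393129 / 0.467742 × 100 = 84.05

84.05%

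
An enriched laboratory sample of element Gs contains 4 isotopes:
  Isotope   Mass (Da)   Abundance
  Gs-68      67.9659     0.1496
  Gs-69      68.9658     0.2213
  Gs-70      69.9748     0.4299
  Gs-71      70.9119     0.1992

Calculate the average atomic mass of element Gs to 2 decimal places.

Ar = Σ fᵢ·mᵢ = 0.1496 × 67.9659 + 0.2213 × 68.9658 + 0.4299 × 69.9748 + 0.1992 × 70.9119
= 10.16770 + 15.26213 + 30.08217 + 14.12565 = 69.63765 Da

69.64 Da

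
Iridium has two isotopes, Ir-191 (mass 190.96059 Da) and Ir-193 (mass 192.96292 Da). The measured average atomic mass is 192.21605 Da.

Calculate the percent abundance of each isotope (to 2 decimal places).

Ir-191: 37.30%, Ir-193: 62.70%

Let x be the fractional abundance of Ir-191; then Ir-193 has abundance 1 − x.
190.96059·x + 192.96292·(1 − x) = 192.21605
(190.96059 − 192.96292)·x = 192.21605 − 192.96292
x = -0.74687 / -2.00233 = 0.37300 → 37.30% Ir-191, 62.70% Ir-193.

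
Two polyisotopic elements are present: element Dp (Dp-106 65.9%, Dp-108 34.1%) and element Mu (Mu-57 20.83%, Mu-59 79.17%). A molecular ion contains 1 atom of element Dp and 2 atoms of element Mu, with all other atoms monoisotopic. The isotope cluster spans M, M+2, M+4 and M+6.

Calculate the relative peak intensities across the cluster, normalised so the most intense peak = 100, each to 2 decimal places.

Element Dp pattern (n=1): 0.6590 : 0.3410
Element Mu pattern (n=2): 0.04338889 : 0.32982222 : 0.62678889
Convolve the two distributions (both contribute in 2-u steps):
  M: 0.6590×0.04338889 = 0.028593
  M+2: 0.6590×0.32982222 + 0.3410×0.04338889 = 0.232148
  M+4: 0.6590×0.62678889 + 0.3410×0.32982222 = 0.525523
  M+6: 0.3410×0.62678889 = 0.213735
Scale to base peak (0.525523) = 100: 5.44 : 44.17 : 100.00 : 40.67

5.44 : 44.17 : 100.00 : 40.67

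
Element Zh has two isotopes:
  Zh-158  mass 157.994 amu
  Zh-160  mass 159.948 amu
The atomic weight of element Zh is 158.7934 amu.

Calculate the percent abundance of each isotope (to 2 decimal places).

Zh-158: 59.09%, Zh-160: 40.91%

With x = fraction of Zh-158 (so Zh-160 is 1 − x):
157.994·x + 159.948·(1 − x) = 158.7934
(157.994 − 159.948)·x = 158.7934 − 159.948
x = -1.1546 / -1.954 = 0.59089 → 59.09% Zh-158, 40.91% Zh-160.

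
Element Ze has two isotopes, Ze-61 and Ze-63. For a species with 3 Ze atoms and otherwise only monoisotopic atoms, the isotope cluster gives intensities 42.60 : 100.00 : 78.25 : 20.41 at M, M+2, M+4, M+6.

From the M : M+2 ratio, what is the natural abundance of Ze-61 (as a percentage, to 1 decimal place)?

56.1%

If p is the fraction of Ze that is Ze-61, then I(M+2)/I(M) = [C(3,1)·p^2·(1−p)] / p^3 = 3·(1−p)/p = 100.00/42.60 = 2.3474
(1−p)/p = 2.3474/3 = 0.7825  ⇒  p = 1/(1 + 0.7825) = 0.5610
Ze-61: 56.1%, Ze-63: 43.9%.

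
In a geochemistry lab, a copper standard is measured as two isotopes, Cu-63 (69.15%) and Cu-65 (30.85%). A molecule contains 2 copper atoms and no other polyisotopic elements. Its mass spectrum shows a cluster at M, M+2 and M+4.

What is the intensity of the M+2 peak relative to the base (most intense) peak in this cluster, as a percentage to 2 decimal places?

89.23%

Binomial terms of (0.6915 + 0.3085)^2: M 0.4782, M+2 0.4267, M+4 0.0952 → M is the base peak.
P(M) = C(2,0) × 0.6915^2 × 0.3085^0 = 1 × 0.47817225 × 1.0000 = 0.478172 (base)
P(M+2) = C(2,1) × 0.6915^1 × 0.3085^1 = 2 × 0.6915 × 0.3085 = 0.426656
Relative intensity = 0.426656 / 0.478172 × 100 = 89.23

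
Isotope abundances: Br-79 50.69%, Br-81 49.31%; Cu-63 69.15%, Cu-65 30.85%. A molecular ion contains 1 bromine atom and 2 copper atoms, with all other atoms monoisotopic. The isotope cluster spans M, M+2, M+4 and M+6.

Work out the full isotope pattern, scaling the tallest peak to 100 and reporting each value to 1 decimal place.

Bromine pattern (n=1): 0.5069 : 0.4931
Copper pattern (n=2): 0.47817225 : 0.4266555 : 0.09517225
Convolve the two distributions (both contribute in 2-u steps):
  M: 0.5069×0.47817225 = 0.242386
  M+2: 0.5069×0.4266555 + 0.4931×0.47817225 = 0.452058
  M+4: 0.5069×0.09517225 + 0.4931×0.4266555 = 0.258627
  M+6: 0.4931×0.09517225 = 0.046929
Scale to base peak (0.452058) = 100: 53.6 : 100.0 : 57.2 : 10.4

53.6 : 100.0 : 57.2 : 10.4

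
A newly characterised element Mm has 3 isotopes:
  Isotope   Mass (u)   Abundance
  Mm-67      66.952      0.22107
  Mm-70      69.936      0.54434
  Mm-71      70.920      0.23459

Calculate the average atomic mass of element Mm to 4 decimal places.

Average mass = Σ (abundance × isotope mass) = 0.22107 × 66.952 + 0.54434 × 69.936 + 0.23459 × 70.920
= 14.80108 + 38.06896 + 16.63712 = 69.50716 u

69.5072 u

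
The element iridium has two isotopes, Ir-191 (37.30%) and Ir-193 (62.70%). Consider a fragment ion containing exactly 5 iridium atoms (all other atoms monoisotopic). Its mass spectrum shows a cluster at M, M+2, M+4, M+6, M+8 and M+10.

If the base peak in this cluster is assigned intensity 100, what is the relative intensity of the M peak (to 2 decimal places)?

(0.3730 + 0.6270)^5 gives M 0.0072, M+2 0.0607, M+4 0.2040, M+6 0.3429, M+8 0.2882, M+10 0.0969; the largest is M+6.
P(M+6) = C(5,3) × 0.3730^2 × 0.6270^3 = 10 × 0.139129 × 0.24649188 = 0.342942 (base)
P(M) = C(5,0) × 0.3730^5 × 0.6270^0 = 1 × 0.00722012 × 1.0000 = 0.007220
Relative intensity = 0.007220 / 0.342942 × 100 = 2.11

2.11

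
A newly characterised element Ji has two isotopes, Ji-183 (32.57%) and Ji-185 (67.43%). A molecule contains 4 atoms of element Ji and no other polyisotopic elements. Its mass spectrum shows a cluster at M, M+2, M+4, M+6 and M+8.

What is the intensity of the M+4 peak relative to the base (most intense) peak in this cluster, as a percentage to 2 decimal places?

Term probabilities: M 0.0113, M+2 0.0932, M+4 0.2894, M+6 0.3994, M+8 0.2067. Base peak = M+6.
P(M+6) = C(4,3) × 0.3257^1 × 0.6743^3 = 4 × 0.3257 × 0.30659105 = 0.399427 (base)
P(M+4) = C(4,2) × 0.3257^2 × 0.6743^2 = 6 × 0.10608049 × 0.45468049 = 0.289396
Relative intensity = 0.289396 / 0.399427 × 100 = 72.45

72.45%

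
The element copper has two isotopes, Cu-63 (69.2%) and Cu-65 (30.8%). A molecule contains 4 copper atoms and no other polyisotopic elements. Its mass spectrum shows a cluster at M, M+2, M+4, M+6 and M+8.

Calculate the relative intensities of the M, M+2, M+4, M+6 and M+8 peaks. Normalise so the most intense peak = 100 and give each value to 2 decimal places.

56.17 : 100.00 : 66.76 : 19.81 : 2.20

The 4 Cu atoms are independent, so intensities follow the terms of (0.692 + 0.308)^4.
P(M) = 0.692^4 = 0.229311
P(M+2) = 4 × 0.692^3 × 0.308^1 = 0.408253
P(M+4) = 6 × 0.692^2 × 0.308^2 = 0.272562
P(M+6) = 4 × 0.692^1 × 0.308^3 = 0.080876
P(M+8) = 0.308^4 = 0.008999
The M+2 peak is largest (0.408253); scaling to 100 gives 56.17 : 100.00 : 66.76 : 19.81 : 2.20.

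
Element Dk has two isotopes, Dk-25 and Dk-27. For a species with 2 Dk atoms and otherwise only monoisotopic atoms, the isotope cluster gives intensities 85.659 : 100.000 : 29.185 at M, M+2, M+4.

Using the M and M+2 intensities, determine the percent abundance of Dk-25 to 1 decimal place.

63.1%

If p is the fraction of Dk that is Dk-25, then I(M+2)/I(M) = [C(2,1)·p^1·(1−p)] / p^2 = 2·(1−p)/p = 100.000/85.659 = 1.1674
(1−p)/p = 1.1674/2 = 0.5837  ⇒  p = 1/(1 + 0.5837) = 0.6314
Dk-25: 63.1%, Dk-27: 36.9%.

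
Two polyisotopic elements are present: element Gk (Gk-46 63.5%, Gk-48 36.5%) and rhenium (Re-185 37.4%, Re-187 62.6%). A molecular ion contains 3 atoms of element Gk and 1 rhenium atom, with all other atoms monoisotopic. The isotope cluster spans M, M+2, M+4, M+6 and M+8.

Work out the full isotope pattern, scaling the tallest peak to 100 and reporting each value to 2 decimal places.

25.79 : 87.64 : 100.00 : 47.68 : 8.20

Element Gk pattern (n=3): 0.25604788 : 0.44153138 : 0.25379362 : 0.04862712
Rhenium pattern (n=1): 0.3740 : 0.6260
Convolve the two distributions (both contribute in 2-u steps):
  M: 0.25604788×0.3740 = 0.095762
  M+2: 0.25604788×0.6260 + 0.44153138×0.3740 = 0.325419
  M+4: 0.44153138×0.6260 + 0.25379362×0.3740 = 0.371317
  M+6: 0.25379362×0.6260 + 0.04862712×0.3740 = 0.177061
  M+8: 0.04862712×0.6260 = 0.030441
Scale to base peak (0.371317) = 100: 25.79 : 87.64 : 100.00 : 47.68 : 8.20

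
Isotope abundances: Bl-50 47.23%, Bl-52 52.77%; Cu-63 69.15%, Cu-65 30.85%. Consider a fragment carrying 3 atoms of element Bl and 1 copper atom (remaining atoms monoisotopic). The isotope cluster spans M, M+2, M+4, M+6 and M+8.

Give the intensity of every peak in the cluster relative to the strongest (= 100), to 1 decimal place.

19.1 : 72.5 : 100.0 : 58.5 : 11.9

Element Bl pattern (n=3): 0.10535468 : 0.35313783 : 0.3945603 : 0.14694719
Copper pattern (n=1): 0.6915 : 0.3085
Convolve the two distributions (both contribute in 2-u steps):
  M: 0.10535468×0.6915 = 0.072853
  M+2: 0.10535468×0.3085 + 0.35313783×0.6915 = 0.276697
  M+4: 0.35313783×0.3085 + 0.3945603×0.6915 = 0.381781
  M+6: 0.3945603×0.3085 + 0.14694719×0.6915 = 0.223336
  M+8: 0.14694719×0.3085 = 0.045333
Scale to base peak (0.381781) = 100: 19.1 : 72.5 : 100.0 : 58.5 : 11.9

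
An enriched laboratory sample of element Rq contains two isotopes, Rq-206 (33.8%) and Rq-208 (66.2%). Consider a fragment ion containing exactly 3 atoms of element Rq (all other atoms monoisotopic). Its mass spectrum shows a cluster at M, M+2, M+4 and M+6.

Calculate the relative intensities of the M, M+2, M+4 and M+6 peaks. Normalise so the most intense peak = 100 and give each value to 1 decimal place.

8.7 : 51.1 : 100.0 : 65.3

Each Rq atom is independently Rq-206 (p = 0.338) or Rq-208 (q = 0.662); the cluster is the binomial expansion (p + q)^3.
P(M) = 0.338^3 = 0.038614
P(M+2) = 3 × 0.338^2 × 0.662^1 = 0.226889
P(M+4) = 3 × 0.338^1 × 0.662^2 = 0.444379
P(M+6) = 0.662^3 = 0.290118
The M+4 peak is largest (0.444379); scaling to 100 gives 8.7 : 51.1 : 100.0 : 65.3.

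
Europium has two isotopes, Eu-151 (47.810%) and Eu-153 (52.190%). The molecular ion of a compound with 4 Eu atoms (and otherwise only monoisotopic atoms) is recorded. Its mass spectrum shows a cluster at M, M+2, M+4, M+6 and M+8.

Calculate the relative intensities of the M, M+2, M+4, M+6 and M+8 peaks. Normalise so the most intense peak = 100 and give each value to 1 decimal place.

Each Eu atom is independently Eu-151 (p = 0.47810) or Eu-153 (q = 0.52190); the cluster is the binomial expansion (p + q)^4.
P(M) = 0.47810^4 = 0.052249
P(M+2) = 4 × 0.47810^3 × 0.52190^1 = 0.228141
P(M+4) = 6 × 0.47810^2 × 0.52190^2 = 0.373563
P(M+6) = 4 × 0.47810^1 × 0.52190^3 = 0.271857
P(M+8) = 0.52190^4 = 0.074191
The M+4 peak is largest (0.373563); scaling to 100 gives 14.0 : 61.1 : 100.0 : 72.8 : 19.9.

14.0 : 61.1 : 100.0 : 72.8 : 19.9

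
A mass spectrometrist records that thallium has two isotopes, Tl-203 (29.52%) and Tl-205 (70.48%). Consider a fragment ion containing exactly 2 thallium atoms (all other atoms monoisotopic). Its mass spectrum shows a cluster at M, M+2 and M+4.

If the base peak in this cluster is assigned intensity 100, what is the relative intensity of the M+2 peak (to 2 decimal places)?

83.77

(0.2952 + 0.7048)^2 gives M 0.0871, M+2 0.4161, M+4 0.4967; the largest is M+4.
P(M+4) = C(2,2) × 0.2952^0 × 0.7048^2 = 1 × 1.0000 × 0.49674304 = 0.496743 (base)
P(M+2) = C(2,1) × 0.2952^1 × 0.7048^1 = 2 × 0.2952 × 0.7048 = 0.416114
Relative intensity = 0.416114 / 0.496743 × 100 = 83.77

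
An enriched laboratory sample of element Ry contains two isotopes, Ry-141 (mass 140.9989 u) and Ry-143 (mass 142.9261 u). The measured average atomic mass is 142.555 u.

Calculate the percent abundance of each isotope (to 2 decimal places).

With x = fraction of Ry-141 (so Ry-143 is 1 − x):
140.9989·x + 142.9261·(1 − x) = 142.555
(140.9989 − 142.9261)·x = 142.555 − 142.9261
x = -0.3711 / -1.9272 = 0.19256 → 19.26% Ry-141, 80.74% Ry-143.

Ry-141: 19.26%, Ry-143: 80.74%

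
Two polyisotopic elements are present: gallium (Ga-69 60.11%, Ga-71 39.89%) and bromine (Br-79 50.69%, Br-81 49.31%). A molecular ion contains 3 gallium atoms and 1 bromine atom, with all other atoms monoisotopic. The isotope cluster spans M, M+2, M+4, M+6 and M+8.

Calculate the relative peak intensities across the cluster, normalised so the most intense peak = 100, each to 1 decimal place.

Gallium pattern (n=3): 0.21719018 : 0.43239309 : 0.28694328 : 0.06347345
Bromine pattern (n=1): 0.5069 : 0.4931
Convolve the two distributions (both contribute in 2-u steps):
  M: 0.21719018×0.5069 = 0.110094
  M+2: 0.21719018×0.4931 + 0.43239309×0.5069 = 0.326277
  M+4: 0.43239309×0.4931 + 0.28694328×0.5069 = 0.358665
  M+6: 0.28694328×0.4931 + 0.06347345×0.5069 = 0.173666
  M+8: 0.06347345×0.4931 = 0.031299
Scale to base peak (0.358665) = 100: 30.7 : 91.0 : 100.0 : 48.4 : 8.7

30.7 : 91.0 : 100.0 : 48.4 : 8.7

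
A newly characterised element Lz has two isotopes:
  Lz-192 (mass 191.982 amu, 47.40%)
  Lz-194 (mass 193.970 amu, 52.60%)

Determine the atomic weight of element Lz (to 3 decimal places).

Weight each isotope mass by its fractional abundance: 0.4740 × 191.982 + 0.5260 × 193.970
= 90.9995 + 102.0282 = 193.0277 amu

193.028 amu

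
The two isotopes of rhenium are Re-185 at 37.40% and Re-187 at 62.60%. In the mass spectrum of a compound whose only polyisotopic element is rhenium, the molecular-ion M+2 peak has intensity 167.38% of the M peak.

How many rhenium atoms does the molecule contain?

The M+2/M ratio from n Re atoms is n · q/p = n · 0.6260/0.3740.
n = 1.6738 × 0.3740/0.6260 = 1.00 ≈ 1

1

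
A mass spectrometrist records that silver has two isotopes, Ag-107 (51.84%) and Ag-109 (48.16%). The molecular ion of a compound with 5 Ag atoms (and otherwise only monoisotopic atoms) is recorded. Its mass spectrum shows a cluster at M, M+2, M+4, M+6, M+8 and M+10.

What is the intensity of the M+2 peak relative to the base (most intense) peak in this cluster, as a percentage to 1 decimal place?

53.8%

Term probabilities: M 0.0374, M+2 0.1739, M+4 0.3231, M+6 0.3002, M+8 0.1394, M+10 0.0259. Base peak = M+4.
P(M+4) = C(5,2) × 0.5184^3 × 0.4816^2 = 10 × 0.13931407 × 0.23193856 = 0.323123 (base)
P(M+2) = C(5,1) × 0.5184^4 × 0.4816^1 = 5 × 0.07222041 × 0.4816 = 0.173907
Relative intensity = 0.173907 / 0.323123 × 100 = 53.8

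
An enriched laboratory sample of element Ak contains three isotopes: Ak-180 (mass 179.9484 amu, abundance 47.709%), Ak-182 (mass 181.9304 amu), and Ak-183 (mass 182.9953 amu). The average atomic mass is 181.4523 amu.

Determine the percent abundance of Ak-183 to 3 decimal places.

The remaining 52.291% is split between Ak-182 (fraction x) and Ak-183 (fraction 0.52291 − x).
Substituting: 181.9304x + 182.9953(0.52291 − x) = 95.600717844
(181.9304 − 182.9953)x = -0.089354479  ⇒  x = 0.08391, y = 0.43900
Ak-182: 8.391%, Ak-183: 43.900%.

43.900%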